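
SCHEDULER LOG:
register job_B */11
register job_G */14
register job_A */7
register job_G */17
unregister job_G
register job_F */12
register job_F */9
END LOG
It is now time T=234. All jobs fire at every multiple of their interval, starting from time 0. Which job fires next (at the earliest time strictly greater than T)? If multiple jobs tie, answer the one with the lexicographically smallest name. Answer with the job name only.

Answer: job_A

Derivation:
Op 1: register job_B */11 -> active={job_B:*/11}
Op 2: register job_G */14 -> active={job_B:*/11, job_G:*/14}
Op 3: register job_A */7 -> active={job_A:*/7, job_B:*/11, job_G:*/14}
Op 4: register job_G */17 -> active={job_A:*/7, job_B:*/11, job_G:*/17}
Op 5: unregister job_G -> active={job_A:*/7, job_B:*/11}
Op 6: register job_F */12 -> active={job_A:*/7, job_B:*/11, job_F:*/12}
Op 7: register job_F */9 -> active={job_A:*/7, job_B:*/11, job_F:*/9}
  job_A: interval 7, next fire after T=234 is 238
  job_B: interval 11, next fire after T=234 is 242
  job_F: interval 9, next fire after T=234 is 243
Earliest = 238, winner (lex tiebreak) = job_A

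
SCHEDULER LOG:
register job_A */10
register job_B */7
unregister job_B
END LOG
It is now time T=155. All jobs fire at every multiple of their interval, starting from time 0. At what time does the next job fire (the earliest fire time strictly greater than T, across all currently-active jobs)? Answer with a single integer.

Answer: 160

Derivation:
Op 1: register job_A */10 -> active={job_A:*/10}
Op 2: register job_B */7 -> active={job_A:*/10, job_B:*/7}
Op 3: unregister job_B -> active={job_A:*/10}
  job_A: interval 10, next fire after T=155 is 160
Earliest fire time = 160 (job job_A)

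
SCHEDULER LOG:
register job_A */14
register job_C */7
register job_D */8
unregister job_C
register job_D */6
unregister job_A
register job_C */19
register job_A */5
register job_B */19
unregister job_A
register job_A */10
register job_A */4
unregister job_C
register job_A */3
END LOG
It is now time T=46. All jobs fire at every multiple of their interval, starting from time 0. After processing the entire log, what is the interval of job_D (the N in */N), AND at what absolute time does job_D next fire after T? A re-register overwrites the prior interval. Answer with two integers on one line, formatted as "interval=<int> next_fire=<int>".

Answer: interval=6 next_fire=48

Derivation:
Op 1: register job_A */14 -> active={job_A:*/14}
Op 2: register job_C */7 -> active={job_A:*/14, job_C:*/7}
Op 3: register job_D */8 -> active={job_A:*/14, job_C:*/7, job_D:*/8}
Op 4: unregister job_C -> active={job_A:*/14, job_D:*/8}
Op 5: register job_D */6 -> active={job_A:*/14, job_D:*/6}
Op 6: unregister job_A -> active={job_D:*/6}
Op 7: register job_C */19 -> active={job_C:*/19, job_D:*/6}
Op 8: register job_A */5 -> active={job_A:*/5, job_C:*/19, job_D:*/6}
Op 9: register job_B */19 -> active={job_A:*/5, job_B:*/19, job_C:*/19, job_D:*/6}
Op 10: unregister job_A -> active={job_B:*/19, job_C:*/19, job_D:*/6}
Op 11: register job_A */10 -> active={job_A:*/10, job_B:*/19, job_C:*/19, job_D:*/6}
Op 12: register job_A */4 -> active={job_A:*/4, job_B:*/19, job_C:*/19, job_D:*/6}
Op 13: unregister job_C -> active={job_A:*/4, job_B:*/19, job_D:*/6}
Op 14: register job_A */3 -> active={job_A:*/3, job_B:*/19, job_D:*/6}
Final interval of job_D = 6
Next fire of job_D after T=46: (46//6+1)*6 = 48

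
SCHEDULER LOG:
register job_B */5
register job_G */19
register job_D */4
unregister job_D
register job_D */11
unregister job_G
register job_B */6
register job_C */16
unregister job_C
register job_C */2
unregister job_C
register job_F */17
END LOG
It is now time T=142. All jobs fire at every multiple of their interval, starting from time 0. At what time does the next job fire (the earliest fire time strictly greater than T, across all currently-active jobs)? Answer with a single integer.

Answer: 143

Derivation:
Op 1: register job_B */5 -> active={job_B:*/5}
Op 2: register job_G */19 -> active={job_B:*/5, job_G:*/19}
Op 3: register job_D */4 -> active={job_B:*/5, job_D:*/4, job_G:*/19}
Op 4: unregister job_D -> active={job_B:*/5, job_G:*/19}
Op 5: register job_D */11 -> active={job_B:*/5, job_D:*/11, job_G:*/19}
Op 6: unregister job_G -> active={job_B:*/5, job_D:*/11}
Op 7: register job_B */6 -> active={job_B:*/6, job_D:*/11}
Op 8: register job_C */16 -> active={job_B:*/6, job_C:*/16, job_D:*/11}
Op 9: unregister job_C -> active={job_B:*/6, job_D:*/11}
Op 10: register job_C */2 -> active={job_B:*/6, job_C:*/2, job_D:*/11}
Op 11: unregister job_C -> active={job_B:*/6, job_D:*/11}
Op 12: register job_F */17 -> active={job_B:*/6, job_D:*/11, job_F:*/17}
  job_B: interval 6, next fire after T=142 is 144
  job_D: interval 11, next fire after T=142 is 143
  job_F: interval 17, next fire after T=142 is 153
Earliest fire time = 143 (job job_D)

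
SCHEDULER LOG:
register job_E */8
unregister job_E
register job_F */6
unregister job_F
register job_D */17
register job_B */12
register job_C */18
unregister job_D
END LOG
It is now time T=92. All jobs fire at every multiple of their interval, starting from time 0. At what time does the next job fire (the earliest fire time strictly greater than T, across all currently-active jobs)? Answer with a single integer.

Op 1: register job_E */8 -> active={job_E:*/8}
Op 2: unregister job_E -> active={}
Op 3: register job_F */6 -> active={job_F:*/6}
Op 4: unregister job_F -> active={}
Op 5: register job_D */17 -> active={job_D:*/17}
Op 6: register job_B */12 -> active={job_B:*/12, job_D:*/17}
Op 7: register job_C */18 -> active={job_B:*/12, job_C:*/18, job_D:*/17}
Op 8: unregister job_D -> active={job_B:*/12, job_C:*/18}
  job_B: interval 12, next fire after T=92 is 96
  job_C: interval 18, next fire after T=92 is 108
Earliest fire time = 96 (job job_B)

Answer: 96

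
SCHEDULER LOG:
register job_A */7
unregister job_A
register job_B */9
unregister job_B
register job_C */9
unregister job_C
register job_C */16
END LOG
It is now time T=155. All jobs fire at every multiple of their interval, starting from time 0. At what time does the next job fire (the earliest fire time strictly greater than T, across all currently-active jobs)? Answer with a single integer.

Op 1: register job_A */7 -> active={job_A:*/7}
Op 2: unregister job_A -> active={}
Op 3: register job_B */9 -> active={job_B:*/9}
Op 4: unregister job_B -> active={}
Op 5: register job_C */9 -> active={job_C:*/9}
Op 6: unregister job_C -> active={}
Op 7: register job_C */16 -> active={job_C:*/16}
  job_C: interval 16, next fire after T=155 is 160
Earliest fire time = 160 (job job_C)

Answer: 160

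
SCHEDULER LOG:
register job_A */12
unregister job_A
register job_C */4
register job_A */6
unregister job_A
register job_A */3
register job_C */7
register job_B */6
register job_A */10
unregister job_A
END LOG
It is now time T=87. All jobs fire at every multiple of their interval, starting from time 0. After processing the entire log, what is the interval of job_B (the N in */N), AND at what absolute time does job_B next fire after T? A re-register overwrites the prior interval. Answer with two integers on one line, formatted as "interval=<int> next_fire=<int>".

Op 1: register job_A */12 -> active={job_A:*/12}
Op 2: unregister job_A -> active={}
Op 3: register job_C */4 -> active={job_C:*/4}
Op 4: register job_A */6 -> active={job_A:*/6, job_C:*/4}
Op 5: unregister job_A -> active={job_C:*/4}
Op 6: register job_A */3 -> active={job_A:*/3, job_C:*/4}
Op 7: register job_C */7 -> active={job_A:*/3, job_C:*/7}
Op 8: register job_B */6 -> active={job_A:*/3, job_B:*/6, job_C:*/7}
Op 9: register job_A */10 -> active={job_A:*/10, job_B:*/6, job_C:*/7}
Op 10: unregister job_A -> active={job_B:*/6, job_C:*/7}
Final interval of job_B = 6
Next fire of job_B after T=87: (87//6+1)*6 = 90

Answer: interval=6 next_fire=90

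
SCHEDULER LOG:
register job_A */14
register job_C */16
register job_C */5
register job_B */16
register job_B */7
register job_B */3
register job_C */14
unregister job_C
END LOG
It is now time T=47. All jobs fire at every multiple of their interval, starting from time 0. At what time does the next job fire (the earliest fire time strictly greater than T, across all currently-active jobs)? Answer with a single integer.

Op 1: register job_A */14 -> active={job_A:*/14}
Op 2: register job_C */16 -> active={job_A:*/14, job_C:*/16}
Op 3: register job_C */5 -> active={job_A:*/14, job_C:*/5}
Op 4: register job_B */16 -> active={job_A:*/14, job_B:*/16, job_C:*/5}
Op 5: register job_B */7 -> active={job_A:*/14, job_B:*/7, job_C:*/5}
Op 6: register job_B */3 -> active={job_A:*/14, job_B:*/3, job_C:*/5}
Op 7: register job_C */14 -> active={job_A:*/14, job_B:*/3, job_C:*/14}
Op 8: unregister job_C -> active={job_A:*/14, job_B:*/3}
  job_A: interval 14, next fire after T=47 is 56
  job_B: interval 3, next fire after T=47 is 48
Earliest fire time = 48 (job job_B)

Answer: 48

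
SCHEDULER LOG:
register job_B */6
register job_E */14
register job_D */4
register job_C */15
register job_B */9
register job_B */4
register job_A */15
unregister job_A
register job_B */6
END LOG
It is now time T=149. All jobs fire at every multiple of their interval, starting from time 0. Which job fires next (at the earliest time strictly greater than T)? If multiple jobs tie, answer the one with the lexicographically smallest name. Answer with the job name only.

Op 1: register job_B */6 -> active={job_B:*/6}
Op 2: register job_E */14 -> active={job_B:*/6, job_E:*/14}
Op 3: register job_D */4 -> active={job_B:*/6, job_D:*/4, job_E:*/14}
Op 4: register job_C */15 -> active={job_B:*/6, job_C:*/15, job_D:*/4, job_E:*/14}
Op 5: register job_B */9 -> active={job_B:*/9, job_C:*/15, job_D:*/4, job_E:*/14}
Op 6: register job_B */4 -> active={job_B:*/4, job_C:*/15, job_D:*/4, job_E:*/14}
Op 7: register job_A */15 -> active={job_A:*/15, job_B:*/4, job_C:*/15, job_D:*/4, job_E:*/14}
Op 8: unregister job_A -> active={job_B:*/4, job_C:*/15, job_D:*/4, job_E:*/14}
Op 9: register job_B */6 -> active={job_B:*/6, job_C:*/15, job_D:*/4, job_E:*/14}
  job_B: interval 6, next fire after T=149 is 150
  job_C: interval 15, next fire after T=149 is 150
  job_D: interval 4, next fire after T=149 is 152
  job_E: interval 14, next fire after T=149 is 154
Earliest = 150, winner (lex tiebreak) = job_B

Answer: job_B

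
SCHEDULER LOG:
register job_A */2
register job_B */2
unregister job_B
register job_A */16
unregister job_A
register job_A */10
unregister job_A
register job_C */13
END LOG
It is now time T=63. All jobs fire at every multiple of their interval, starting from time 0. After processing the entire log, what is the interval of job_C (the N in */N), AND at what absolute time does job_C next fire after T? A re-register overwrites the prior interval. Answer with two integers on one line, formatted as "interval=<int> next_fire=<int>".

Op 1: register job_A */2 -> active={job_A:*/2}
Op 2: register job_B */2 -> active={job_A:*/2, job_B:*/2}
Op 3: unregister job_B -> active={job_A:*/2}
Op 4: register job_A */16 -> active={job_A:*/16}
Op 5: unregister job_A -> active={}
Op 6: register job_A */10 -> active={job_A:*/10}
Op 7: unregister job_A -> active={}
Op 8: register job_C */13 -> active={job_C:*/13}
Final interval of job_C = 13
Next fire of job_C after T=63: (63//13+1)*13 = 65

Answer: interval=13 next_fire=65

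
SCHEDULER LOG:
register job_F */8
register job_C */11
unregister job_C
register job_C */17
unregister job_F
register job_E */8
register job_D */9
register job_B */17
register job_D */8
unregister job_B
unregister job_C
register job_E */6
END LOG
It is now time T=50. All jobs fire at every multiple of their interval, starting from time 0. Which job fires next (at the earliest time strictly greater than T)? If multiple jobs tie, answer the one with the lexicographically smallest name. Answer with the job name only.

Op 1: register job_F */8 -> active={job_F:*/8}
Op 2: register job_C */11 -> active={job_C:*/11, job_F:*/8}
Op 3: unregister job_C -> active={job_F:*/8}
Op 4: register job_C */17 -> active={job_C:*/17, job_F:*/8}
Op 5: unregister job_F -> active={job_C:*/17}
Op 6: register job_E */8 -> active={job_C:*/17, job_E:*/8}
Op 7: register job_D */9 -> active={job_C:*/17, job_D:*/9, job_E:*/8}
Op 8: register job_B */17 -> active={job_B:*/17, job_C:*/17, job_D:*/9, job_E:*/8}
Op 9: register job_D */8 -> active={job_B:*/17, job_C:*/17, job_D:*/8, job_E:*/8}
Op 10: unregister job_B -> active={job_C:*/17, job_D:*/8, job_E:*/8}
Op 11: unregister job_C -> active={job_D:*/8, job_E:*/8}
Op 12: register job_E */6 -> active={job_D:*/8, job_E:*/6}
  job_D: interval 8, next fire after T=50 is 56
  job_E: interval 6, next fire after T=50 is 54
Earliest = 54, winner (lex tiebreak) = job_E

Answer: job_E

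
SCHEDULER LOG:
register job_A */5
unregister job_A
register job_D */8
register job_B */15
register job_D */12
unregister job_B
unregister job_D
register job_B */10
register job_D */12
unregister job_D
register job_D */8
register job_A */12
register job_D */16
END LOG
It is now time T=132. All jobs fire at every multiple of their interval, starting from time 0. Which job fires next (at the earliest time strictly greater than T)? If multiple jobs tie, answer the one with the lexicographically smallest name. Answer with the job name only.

Op 1: register job_A */5 -> active={job_A:*/5}
Op 2: unregister job_A -> active={}
Op 3: register job_D */8 -> active={job_D:*/8}
Op 4: register job_B */15 -> active={job_B:*/15, job_D:*/8}
Op 5: register job_D */12 -> active={job_B:*/15, job_D:*/12}
Op 6: unregister job_B -> active={job_D:*/12}
Op 7: unregister job_D -> active={}
Op 8: register job_B */10 -> active={job_B:*/10}
Op 9: register job_D */12 -> active={job_B:*/10, job_D:*/12}
Op 10: unregister job_D -> active={job_B:*/10}
Op 11: register job_D */8 -> active={job_B:*/10, job_D:*/8}
Op 12: register job_A */12 -> active={job_A:*/12, job_B:*/10, job_D:*/8}
Op 13: register job_D */16 -> active={job_A:*/12, job_B:*/10, job_D:*/16}
  job_A: interval 12, next fire after T=132 is 144
  job_B: interval 10, next fire after T=132 is 140
  job_D: interval 16, next fire after T=132 is 144
Earliest = 140, winner (lex tiebreak) = job_B

Answer: job_B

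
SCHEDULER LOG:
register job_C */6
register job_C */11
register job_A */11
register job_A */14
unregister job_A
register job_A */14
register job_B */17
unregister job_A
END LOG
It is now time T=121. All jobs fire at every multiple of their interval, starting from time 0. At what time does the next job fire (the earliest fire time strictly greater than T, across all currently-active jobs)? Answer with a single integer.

Op 1: register job_C */6 -> active={job_C:*/6}
Op 2: register job_C */11 -> active={job_C:*/11}
Op 3: register job_A */11 -> active={job_A:*/11, job_C:*/11}
Op 4: register job_A */14 -> active={job_A:*/14, job_C:*/11}
Op 5: unregister job_A -> active={job_C:*/11}
Op 6: register job_A */14 -> active={job_A:*/14, job_C:*/11}
Op 7: register job_B */17 -> active={job_A:*/14, job_B:*/17, job_C:*/11}
Op 8: unregister job_A -> active={job_B:*/17, job_C:*/11}
  job_B: interval 17, next fire after T=121 is 136
  job_C: interval 11, next fire after T=121 is 132
Earliest fire time = 132 (job job_C)

Answer: 132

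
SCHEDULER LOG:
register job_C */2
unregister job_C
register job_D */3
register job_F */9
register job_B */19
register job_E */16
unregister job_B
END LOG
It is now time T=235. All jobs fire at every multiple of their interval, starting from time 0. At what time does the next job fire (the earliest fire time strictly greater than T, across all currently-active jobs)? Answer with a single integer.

Op 1: register job_C */2 -> active={job_C:*/2}
Op 2: unregister job_C -> active={}
Op 3: register job_D */3 -> active={job_D:*/3}
Op 4: register job_F */9 -> active={job_D:*/3, job_F:*/9}
Op 5: register job_B */19 -> active={job_B:*/19, job_D:*/3, job_F:*/9}
Op 6: register job_E */16 -> active={job_B:*/19, job_D:*/3, job_E:*/16, job_F:*/9}
Op 7: unregister job_B -> active={job_D:*/3, job_E:*/16, job_F:*/9}
  job_D: interval 3, next fire after T=235 is 237
  job_E: interval 16, next fire after T=235 is 240
  job_F: interval 9, next fire after T=235 is 243
Earliest fire time = 237 (job job_D)

Answer: 237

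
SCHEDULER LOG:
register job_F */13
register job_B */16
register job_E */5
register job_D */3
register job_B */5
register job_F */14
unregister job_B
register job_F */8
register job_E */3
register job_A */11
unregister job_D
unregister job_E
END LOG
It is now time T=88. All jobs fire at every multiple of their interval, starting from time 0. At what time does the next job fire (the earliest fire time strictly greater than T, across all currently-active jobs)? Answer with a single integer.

Answer: 96

Derivation:
Op 1: register job_F */13 -> active={job_F:*/13}
Op 2: register job_B */16 -> active={job_B:*/16, job_F:*/13}
Op 3: register job_E */5 -> active={job_B:*/16, job_E:*/5, job_F:*/13}
Op 4: register job_D */3 -> active={job_B:*/16, job_D:*/3, job_E:*/5, job_F:*/13}
Op 5: register job_B */5 -> active={job_B:*/5, job_D:*/3, job_E:*/5, job_F:*/13}
Op 6: register job_F */14 -> active={job_B:*/5, job_D:*/3, job_E:*/5, job_F:*/14}
Op 7: unregister job_B -> active={job_D:*/3, job_E:*/5, job_F:*/14}
Op 8: register job_F */8 -> active={job_D:*/3, job_E:*/5, job_F:*/8}
Op 9: register job_E */3 -> active={job_D:*/3, job_E:*/3, job_F:*/8}
Op 10: register job_A */11 -> active={job_A:*/11, job_D:*/3, job_E:*/3, job_F:*/8}
Op 11: unregister job_D -> active={job_A:*/11, job_E:*/3, job_F:*/8}
Op 12: unregister job_E -> active={job_A:*/11, job_F:*/8}
  job_A: interval 11, next fire after T=88 is 99
  job_F: interval 8, next fire after T=88 is 96
Earliest fire time = 96 (job job_F)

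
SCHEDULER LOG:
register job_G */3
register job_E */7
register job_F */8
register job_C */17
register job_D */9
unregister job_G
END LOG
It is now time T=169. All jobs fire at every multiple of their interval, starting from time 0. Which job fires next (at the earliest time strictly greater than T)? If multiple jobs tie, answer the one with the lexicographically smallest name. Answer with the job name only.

Answer: job_C

Derivation:
Op 1: register job_G */3 -> active={job_G:*/3}
Op 2: register job_E */7 -> active={job_E:*/7, job_G:*/3}
Op 3: register job_F */8 -> active={job_E:*/7, job_F:*/8, job_G:*/3}
Op 4: register job_C */17 -> active={job_C:*/17, job_E:*/7, job_F:*/8, job_G:*/3}
Op 5: register job_D */9 -> active={job_C:*/17, job_D:*/9, job_E:*/7, job_F:*/8, job_G:*/3}
Op 6: unregister job_G -> active={job_C:*/17, job_D:*/9, job_E:*/7, job_F:*/8}
  job_C: interval 17, next fire after T=169 is 170
  job_D: interval 9, next fire after T=169 is 171
  job_E: interval 7, next fire after T=169 is 175
  job_F: interval 8, next fire after T=169 is 176
Earliest = 170, winner (lex tiebreak) = job_C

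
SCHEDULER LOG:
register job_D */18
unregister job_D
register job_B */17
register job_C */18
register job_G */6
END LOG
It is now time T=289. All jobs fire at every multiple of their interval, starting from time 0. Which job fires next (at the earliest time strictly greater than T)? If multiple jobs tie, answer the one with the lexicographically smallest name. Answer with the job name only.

Op 1: register job_D */18 -> active={job_D:*/18}
Op 2: unregister job_D -> active={}
Op 3: register job_B */17 -> active={job_B:*/17}
Op 4: register job_C */18 -> active={job_B:*/17, job_C:*/18}
Op 5: register job_G */6 -> active={job_B:*/17, job_C:*/18, job_G:*/6}
  job_B: interval 17, next fire after T=289 is 306
  job_C: interval 18, next fire after T=289 is 306
  job_G: interval 6, next fire after T=289 is 294
Earliest = 294, winner (lex tiebreak) = job_G

Answer: job_G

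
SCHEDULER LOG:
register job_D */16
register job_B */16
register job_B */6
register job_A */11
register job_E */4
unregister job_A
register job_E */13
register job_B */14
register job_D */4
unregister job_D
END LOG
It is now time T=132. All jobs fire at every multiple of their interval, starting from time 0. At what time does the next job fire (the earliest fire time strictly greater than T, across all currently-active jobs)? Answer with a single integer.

Op 1: register job_D */16 -> active={job_D:*/16}
Op 2: register job_B */16 -> active={job_B:*/16, job_D:*/16}
Op 3: register job_B */6 -> active={job_B:*/6, job_D:*/16}
Op 4: register job_A */11 -> active={job_A:*/11, job_B:*/6, job_D:*/16}
Op 5: register job_E */4 -> active={job_A:*/11, job_B:*/6, job_D:*/16, job_E:*/4}
Op 6: unregister job_A -> active={job_B:*/6, job_D:*/16, job_E:*/4}
Op 7: register job_E */13 -> active={job_B:*/6, job_D:*/16, job_E:*/13}
Op 8: register job_B */14 -> active={job_B:*/14, job_D:*/16, job_E:*/13}
Op 9: register job_D */4 -> active={job_B:*/14, job_D:*/4, job_E:*/13}
Op 10: unregister job_D -> active={job_B:*/14, job_E:*/13}
  job_B: interval 14, next fire after T=132 is 140
  job_E: interval 13, next fire after T=132 is 143
Earliest fire time = 140 (job job_B)

Answer: 140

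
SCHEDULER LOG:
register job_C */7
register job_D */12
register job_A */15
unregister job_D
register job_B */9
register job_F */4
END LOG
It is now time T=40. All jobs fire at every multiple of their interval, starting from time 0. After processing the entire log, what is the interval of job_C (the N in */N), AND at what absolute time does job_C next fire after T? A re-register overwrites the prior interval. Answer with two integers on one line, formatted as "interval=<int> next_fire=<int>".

Answer: interval=7 next_fire=42

Derivation:
Op 1: register job_C */7 -> active={job_C:*/7}
Op 2: register job_D */12 -> active={job_C:*/7, job_D:*/12}
Op 3: register job_A */15 -> active={job_A:*/15, job_C:*/7, job_D:*/12}
Op 4: unregister job_D -> active={job_A:*/15, job_C:*/7}
Op 5: register job_B */9 -> active={job_A:*/15, job_B:*/9, job_C:*/7}
Op 6: register job_F */4 -> active={job_A:*/15, job_B:*/9, job_C:*/7, job_F:*/4}
Final interval of job_C = 7
Next fire of job_C after T=40: (40//7+1)*7 = 42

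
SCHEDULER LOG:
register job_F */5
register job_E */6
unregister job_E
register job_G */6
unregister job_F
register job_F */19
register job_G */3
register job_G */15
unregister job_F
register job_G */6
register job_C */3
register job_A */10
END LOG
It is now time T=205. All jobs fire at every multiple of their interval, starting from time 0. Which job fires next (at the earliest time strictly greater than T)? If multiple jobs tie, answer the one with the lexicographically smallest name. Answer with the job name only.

Op 1: register job_F */5 -> active={job_F:*/5}
Op 2: register job_E */6 -> active={job_E:*/6, job_F:*/5}
Op 3: unregister job_E -> active={job_F:*/5}
Op 4: register job_G */6 -> active={job_F:*/5, job_G:*/6}
Op 5: unregister job_F -> active={job_G:*/6}
Op 6: register job_F */19 -> active={job_F:*/19, job_G:*/6}
Op 7: register job_G */3 -> active={job_F:*/19, job_G:*/3}
Op 8: register job_G */15 -> active={job_F:*/19, job_G:*/15}
Op 9: unregister job_F -> active={job_G:*/15}
Op 10: register job_G */6 -> active={job_G:*/6}
Op 11: register job_C */3 -> active={job_C:*/3, job_G:*/6}
Op 12: register job_A */10 -> active={job_A:*/10, job_C:*/3, job_G:*/6}
  job_A: interval 10, next fire after T=205 is 210
  job_C: interval 3, next fire after T=205 is 207
  job_G: interval 6, next fire after T=205 is 210
Earliest = 207, winner (lex tiebreak) = job_C

Answer: job_C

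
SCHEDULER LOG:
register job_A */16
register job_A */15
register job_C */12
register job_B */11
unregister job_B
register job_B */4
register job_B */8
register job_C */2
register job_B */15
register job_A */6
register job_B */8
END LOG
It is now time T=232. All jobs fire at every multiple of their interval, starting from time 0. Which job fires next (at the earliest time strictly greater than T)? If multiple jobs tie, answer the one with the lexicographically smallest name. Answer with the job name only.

Op 1: register job_A */16 -> active={job_A:*/16}
Op 2: register job_A */15 -> active={job_A:*/15}
Op 3: register job_C */12 -> active={job_A:*/15, job_C:*/12}
Op 4: register job_B */11 -> active={job_A:*/15, job_B:*/11, job_C:*/12}
Op 5: unregister job_B -> active={job_A:*/15, job_C:*/12}
Op 6: register job_B */4 -> active={job_A:*/15, job_B:*/4, job_C:*/12}
Op 7: register job_B */8 -> active={job_A:*/15, job_B:*/8, job_C:*/12}
Op 8: register job_C */2 -> active={job_A:*/15, job_B:*/8, job_C:*/2}
Op 9: register job_B */15 -> active={job_A:*/15, job_B:*/15, job_C:*/2}
Op 10: register job_A */6 -> active={job_A:*/6, job_B:*/15, job_C:*/2}
Op 11: register job_B */8 -> active={job_A:*/6, job_B:*/8, job_C:*/2}
  job_A: interval 6, next fire after T=232 is 234
  job_B: interval 8, next fire after T=232 is 240
  job_C: interval 2, next fire after T=232 is 234
Earliest = 234, winner (lex tiebreak) = job_A

Answer: job_A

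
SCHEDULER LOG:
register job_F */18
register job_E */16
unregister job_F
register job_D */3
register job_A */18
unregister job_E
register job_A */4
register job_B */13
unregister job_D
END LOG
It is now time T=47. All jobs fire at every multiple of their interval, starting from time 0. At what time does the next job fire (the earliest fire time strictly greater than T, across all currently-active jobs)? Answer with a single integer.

Answer: 48

Derivation:
Op 1: register job_F */18 -> active={job_F:*/18}
Op 2: register job_E */16 -> active={job_E:*/16, job_F:*/18}
Op 3: unregister job_F -> active={job_E:*/16}
Op 4: register job_D */3 -> active={job_D:*/3, job_E:*/16}
Op 5: register job_A */18 -> active={job_A:*/18, job_D:*/3, job_E:*/16}
Op 6: unregister job_E -> active={job_A:*/18, job_D:*/3}
Op 7: register job_A */4 -> active={job_A:*/4, job_D:*/3}
Op 8: register job_B */13 -> active={job_A:*/4, job_B:*/13, job_D:*/3}
Op 9: unregister job_D -> active={job_A:*/4, job_B:*/13}
  job_A: interval 4, next fire after T=47 is 48
  job_B: interval 13, next fire after T=47 is 52
Earliest fire time = 48 (job job_A)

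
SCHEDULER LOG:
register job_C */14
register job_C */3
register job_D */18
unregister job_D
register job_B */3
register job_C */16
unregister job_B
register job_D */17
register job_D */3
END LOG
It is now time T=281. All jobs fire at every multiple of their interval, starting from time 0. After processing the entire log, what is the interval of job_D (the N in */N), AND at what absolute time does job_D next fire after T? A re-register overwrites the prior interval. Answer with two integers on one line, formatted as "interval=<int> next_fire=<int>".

Answer: interval=3 next_fire=282

Derivation:
Op 1: register job_C */14 -> active={job_C:*/14}
Op 2: register job_C */3 -> active={job_C:*/3}
Op 3: register job_D */18 -> active={job_C:*/3, job_D:*/18}
Op 4: unregister job_D -> active={job_C:*/3}
Op 5: register job_B */3 -> active={job_B:*/3, job_C:*/3}
Op 6: register job_C */16 -> active={job_B:*/3, job_C:*/16}
Op 7: unregister job_B -> active={job_C:*/16}
Op 8: register job_D */17 -> active={job_C:*/16, job_D:*/17}
Op 9: register job_D */3 -> active={job_C:*/16, job_D:*/3}
Final interval of job_D = 3
Next fire of job_D after T=281: (281//3+1)*3 = 282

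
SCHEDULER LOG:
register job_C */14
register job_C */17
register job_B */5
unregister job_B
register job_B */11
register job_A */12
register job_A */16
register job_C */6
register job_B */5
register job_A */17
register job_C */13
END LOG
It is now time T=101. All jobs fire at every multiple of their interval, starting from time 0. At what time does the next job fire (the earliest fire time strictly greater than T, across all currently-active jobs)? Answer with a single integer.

Op 1: register job_C */14 -> active={job_C:*/14}
Op 2: register job_C */17 -> active={job_C:*/17}
Op 3: register job_B */5 -> active={job_B:*/5, job_C:*/17}
Op 4: unregister job_B -> active={job_C:*/17}
Op 5: register job_B */11 -> active={job_B:*/11, job_C:*/17}
Op 6: register job_A */12 -> active={job_A:*/12, job_B:*/11, job_C:*/17}
Op 7: register job_A */16 -> active={job_A:*/16, job_B:*/11, job_C:*/17}
Op 8: register job_C */6 -> active={job_A:*/16, job_B:*/11, job_C:*/6}
Op 9: register job_B */5 -> active={job_A:*/16, job_B:*/5, job_C:*/6}
Op 10: register job_A */17 -> active={job_A:*/17, job_B:*/5, job_C:*/6}
Op 11: register job_C */13 -> active={job_A:*/17, job_B:*/5, job_C:*/13}
  job_A: interval 17, next fire after T=101 is 102
  job_B: interval 5, next fire after T=101 is 105
  job_C: interval 13, next fire after T=101 is 104
Earliest fire time = 102 (job job_A)

Answer: 102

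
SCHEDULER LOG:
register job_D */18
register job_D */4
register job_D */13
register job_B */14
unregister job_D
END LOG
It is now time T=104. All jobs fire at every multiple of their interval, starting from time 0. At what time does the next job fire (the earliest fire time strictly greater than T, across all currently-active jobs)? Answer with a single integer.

Op 1: register job_D */18 -> active={job_D:*/18}
Op 2: register job_D */4 -> active={job_D:*/4}
Op 3: register job_D */13 -> active={job_D:*/13}
Op 4: register job_B */14 -> active={job_B:*/14, job_D:*/13}
Op 5: unregister job_D -> active={job_B:*/14}
  job_B: interval 14, next fire after T=104 is 112
Earliest fire time = 112 (job job_B)

Answer: 112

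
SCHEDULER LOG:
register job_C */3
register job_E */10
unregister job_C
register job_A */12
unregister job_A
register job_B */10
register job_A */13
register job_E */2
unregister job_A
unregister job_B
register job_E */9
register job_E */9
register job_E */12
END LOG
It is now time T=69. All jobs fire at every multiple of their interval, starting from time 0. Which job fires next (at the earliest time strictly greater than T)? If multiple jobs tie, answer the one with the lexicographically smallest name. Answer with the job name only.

Op 1: register job_C */3 -> active={job_C:*/3}
Op 2: register job_E */10 -> active={job_C:*/3, job_E:*/10}
Op 3: unregister job_C -> active={job_E:*/10}
Op 4: register job_A */12 -> active={job_A:*/12, job_E:*/10}
Op 5: unregister job_A -> active={job_E:*/10}
Op 6: register job_B */10 -> active={job_B:*/10, job_E:*/10}
Op 7: register job_A */13 -> active={job_A:*/13, job_B:*/10, job_E:*/10}
Op 8: register job_E */2 -> active={job_A:*/13, job_B:*/10, job_E:*/2}
Op 9: unregister job_A -> active={job_B:*/10, job_E:*/2}
Op 10: unregister job_B -> active={job_E:*/2}
Op 11: register job_E */9 -> active={job_E:*/9}
Op 12: register job_E */9 -> active={job_E:*/9}
Op 13: register job_E */12 -> active={job_E:*/12}
  job_E: interval 12, next fire after T=69 is 72
Earliest = 72, winner (lex tiebreak) = job_E

Answer: job_E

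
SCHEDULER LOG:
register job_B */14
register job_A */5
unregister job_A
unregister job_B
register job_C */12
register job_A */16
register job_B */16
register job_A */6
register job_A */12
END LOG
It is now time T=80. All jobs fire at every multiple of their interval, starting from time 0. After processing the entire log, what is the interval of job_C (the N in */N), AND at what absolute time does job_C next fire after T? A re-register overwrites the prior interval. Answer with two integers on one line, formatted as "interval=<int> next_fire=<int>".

Op 1: register job_B */14 -> active={job_B:*/14}
Op 2: register job_A */5 -> active={job_A:*/5, job_B:*/14}
Op 3: unregister job_A -> active={job_B:*/14}
Op 4: unregister job_B -> active={}
Op 5: register job_C */12 -> active={job_C:*/12}
Op 6: register job_A */16 -> active={job_A:*/16, job_C:*/12}
Op 7: register job_B */16 -> active={job_A:*/16, job_B:*/16, job_C:*/12}
Op 8: register job_A */6 -> active={job_A:*/6, job_B:*/16, job_C:*/12}
Op 9: register job_A */12 -> active={job_A:*/12, job_B:*/16, job_C:*/12}
Final interval of job_C = 12
Next fire of job_C after T=80: (80//12+1)*12 = 84

Answer: interval=12 next_fire=84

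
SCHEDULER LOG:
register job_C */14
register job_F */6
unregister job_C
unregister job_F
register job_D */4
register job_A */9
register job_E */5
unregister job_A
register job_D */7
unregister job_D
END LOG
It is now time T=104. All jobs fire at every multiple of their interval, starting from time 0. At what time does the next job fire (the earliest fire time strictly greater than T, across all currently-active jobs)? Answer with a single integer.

Op 1: register job_C */14 -> active={job_C:*/14}
Op 2: register job_F */6 -> active={job_C:*/14, job_F:*/6}
Op 3: unregister job_C -> active={job_F:*/6}
Op 4: unregister job_F -> active={}
Op 5: register job_D */4 -> active={job_D:*/4}
Op 6: register job_A */9 -> active={job_A:*/9, job_D:*/4}
Op 7: register job_E */5 -> active={job_A:*/9, job_D:*/4, job_E:*/5}
Op 8: unregister job_A -> active={job_D:*/4, job_E:*/5}
Op 9: register job_D */7 -> active={job_D:*/7, job_E:*/5}
Op 10: unregister job_D -> active={job_E:*/5}
  job_E: interval 5, next fire after T=104 is 105
Earliest fire time = 105 (job job_E)

Answer: 105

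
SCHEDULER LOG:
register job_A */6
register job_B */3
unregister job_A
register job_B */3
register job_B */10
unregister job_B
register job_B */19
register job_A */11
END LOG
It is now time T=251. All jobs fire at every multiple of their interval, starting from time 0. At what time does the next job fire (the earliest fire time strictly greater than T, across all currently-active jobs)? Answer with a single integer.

Op 1: register job_A */6 -> active={job_A:*/6}
Op 2: register job_B */3 -> active={job_A:*/6, job_B:*/3}
Op 3: unregister job_A -> active={job_B:*/3}
Op 4: register job_B */3 -> active={job_B:*/3}
Op 5: register job_B */10 -> active={job_B:*/10}
Op 6: unregister job_B -> active={}
Op 7: register job_B */19 -> active={job_B:*/19}
Op 8: register job_A */11 -> active={job_A:*/11, job_B:*/19}
  job_A: interval 11, next fire after T=251 is 253
  job_B: interval 19, next fire after T=251 is 266
Earliest fire time = 253 (job job_A)

Answer: 253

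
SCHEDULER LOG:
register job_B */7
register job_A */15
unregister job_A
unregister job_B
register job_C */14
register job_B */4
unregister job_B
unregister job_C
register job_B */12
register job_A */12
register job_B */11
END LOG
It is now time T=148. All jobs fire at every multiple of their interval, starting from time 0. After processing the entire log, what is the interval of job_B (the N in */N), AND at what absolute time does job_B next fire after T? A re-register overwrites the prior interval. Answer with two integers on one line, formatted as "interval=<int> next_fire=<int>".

Op 1: register job_B */7 -> active={job_B:*/7}
Op 2: register job_A */15 -> active={job_A:*/15, job_B:*/7}
Op 3: unregister job_A -> active={job_B:*/7}
Op 4: unregister job_B -> active={}
Op 5: register job_C */14 -> active={job_C:*/14}
Op 6: register job_B */4 -> active={job_B:*/4, job_C:*/14}
Op 7: unregister job_B -> active={job_C:*/14}
Op 8: unregister job_C -> active={}
Op 9: register job_B */12 -> active={job_B:*/12}
Op 10: register job_A */12 -> active={job_A:*/12, job_B:*/12}
Op 11: register job_B */11 -> active={job_A:*/12, job_B:*/11}
Final interval of job_B = 11
Next fire of job_B after T=148: (148//11+1)*11 = 154

Answer: interval=11 next_fire=154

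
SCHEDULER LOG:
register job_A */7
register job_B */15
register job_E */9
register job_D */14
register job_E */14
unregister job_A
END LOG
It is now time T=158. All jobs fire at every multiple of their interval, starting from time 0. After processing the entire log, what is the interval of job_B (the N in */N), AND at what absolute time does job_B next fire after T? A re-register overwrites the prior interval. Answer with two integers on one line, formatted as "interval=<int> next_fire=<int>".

Op 1: register job_A */7 -> active={job_A:*/7}
Op 2: register job_B */15 -> active={job_A:*/7, job_B:*/15}
Op 3: register job_E */9 -> active={job_A:*/7, job_B:*/15, job_E:*/9}
Op 4: register job_D */14 -> active={job_A:*/7, job_B:*/15, job_D:*/14, job_E:*/9}
Op 5: register job_E */14 -> active={job_A:*/7, job_B:*/15, job_D:*/14, job_E:*/14}
Op 6: unregister job_A -> active={job_B:*/15, job_D:*/14, job_E:*/14}
Final interval of job_B = 15
Next fire of job_B after T=158: (158//15+1)*15 = 165

Answer: interval=15 next_fire=165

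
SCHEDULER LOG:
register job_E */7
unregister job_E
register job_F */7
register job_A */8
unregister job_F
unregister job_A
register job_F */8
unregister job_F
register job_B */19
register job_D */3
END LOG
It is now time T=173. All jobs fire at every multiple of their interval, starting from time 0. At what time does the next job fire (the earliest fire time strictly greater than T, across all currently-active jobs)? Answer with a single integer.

Answer: 174

Derivation:
Op 1: register job_E */7 -> active={job_E:*/7}
Op 2: unregister job_E -> active={}
Op 3: register job_F */7 -> active={job_F:*/7}
Op 4: register job_A */8 -> active={job_A:*/8, job_F:*/7}
Op 5: unregister job_F -> active={job_A:*/8}
Op 6: unregister job_A -> active={}
Op 7: register job_F */8 -> active={job_F:*/8}
Op 8: unregister job_F -> active={}
Op 9: register job_B */19 -> active={job_B:*/19}
Op 10: register job_D */3 -> active={job_B:*/19, job_D:*/3}
  job_B: interval 19, next fire after T=173 is 190
  job_D: interval 3, next fire after T=173 is 174
Earliest fire time = 174 (job job_D)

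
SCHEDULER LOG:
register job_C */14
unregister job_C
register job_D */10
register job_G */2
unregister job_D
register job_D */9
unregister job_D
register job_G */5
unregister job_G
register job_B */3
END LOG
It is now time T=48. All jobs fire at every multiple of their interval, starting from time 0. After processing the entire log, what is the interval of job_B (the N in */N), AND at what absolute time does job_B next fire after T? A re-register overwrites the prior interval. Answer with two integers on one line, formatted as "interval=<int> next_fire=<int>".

Op 1: register job_C */14 -> active={job_C:*/14}
Op 2: unregister job_C -> active={}
Op 3: register job_D */10 -> active={job_D:*/10}
Op 4: register job_G */2 -> active={job_D:*/10, job_G:*/2}
Op 5: unregister job_D -> active={job_G:*/2}
Op 6: register job_D */9 -> active={job_D:*/9, job_G:*/2}
Op 7: unregister job_D -> active={job_G:*/2}
Op 8: register job_G */5 -> active={job_G:*/5}
Op 9: unregister job_G -> active={}
Op 10: register job_B */3 -> active={job_B:*/3}
Final interval of job_B = 3
Next fire of job_B after T=48: (48//3+1)*3 = 51

Answer: interval=3 next_fire=51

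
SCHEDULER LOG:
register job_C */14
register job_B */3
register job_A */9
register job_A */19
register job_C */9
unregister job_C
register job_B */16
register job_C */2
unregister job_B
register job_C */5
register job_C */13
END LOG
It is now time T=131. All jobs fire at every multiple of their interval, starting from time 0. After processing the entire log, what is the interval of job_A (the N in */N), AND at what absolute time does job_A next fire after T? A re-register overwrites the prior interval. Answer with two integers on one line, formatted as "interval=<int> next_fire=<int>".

Op 1: register job_C */14 -> active={job_C:*/14}
Op 2: register job_B */3 -> active={job_B:*/3, job_C:*/14}
Op 3: register job_A */9 -> active={job_A:*/9, job_B:*/3, job_C:*/14}
Op 4: register job_A */19 -> active={job_A:*/19, job_B:*/3, job_C:*/14}
Op 5: register job_C */9 -> active={job_A:*/19, job_B:*/3, job_C:*/9}
Op 6: unregister job_C -> active={job_A:*/19, job_B:*/3}
Op 7: register job_B */16 -> active={job_A:*/19, job_B:*/16}
Op 8: register job_C */2 -> active={job_A:*/19, job_B:*/16, job_C:*/2}
Op 9: unregister job_B -> active={job_A:*/19, job_C:*/2}
Op 10: register job_C */5 -> active={job_A:*/19, job_C:*/5}
Op 11: register job_C */13 -> active={job_A:*/19, job_C:*/13}
Final interval of job_A = 19
Next fire of job_A after T=131: (131//19+1)*19 = 133

Answer: interval=19 next_fire=133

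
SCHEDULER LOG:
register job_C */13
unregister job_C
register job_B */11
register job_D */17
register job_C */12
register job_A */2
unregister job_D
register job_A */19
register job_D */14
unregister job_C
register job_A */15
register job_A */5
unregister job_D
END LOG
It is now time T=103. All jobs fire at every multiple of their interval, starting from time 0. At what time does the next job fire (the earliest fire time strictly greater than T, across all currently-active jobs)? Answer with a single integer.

Op 1: register job_C */13 -> active={job_C:*/13}
Op 2: unregister job_C -> active={}
Op 3: register job_B */11 -> active={job_B:*/11}
Op 4: register job_D */17 -> active={job_B:*/11, job_D:*/17}
Op 5: register job_C */12 -> active={job_B:*/11, job_C:*/12, job_D:*/17}
Op 6: register job_A */2 -> active={job_A:*/2, job_B:*/11, job_C:*/12, job_D:*/17}
Op 7: unregister job_D -> active={job_A:*/2, job_B:*/11, job_C:*/12}
Op 8: register job_A */19 -> active={job_A:*/19, job_B:*/11, job_C:*/12}
Op 9: register job_D */14 -> active={job_A:*/19, job_B:*/11, job_C:*/12, job_D:*/14}
Op 10: unregister job_C -> active={job_A:*/19, job_B:*/11, job_D:*/14}
Op 11: register job_A */15 -> active={job_A:*/15, job_B:*/11, job_D:*/14}
Op 12: register job_A */5 -> active={job_A:*/5, job_B:*/11, job_D:*/14}
Op 13: unregister job_D -> active={job_A:*/5, job_B:*/11}
  job_A: interval 5, next fire after T=103 is 105
  job_B: interval 11, next fire after T=103 is 110
Earliest fire time = 105 (job job_A)

Answer: 105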